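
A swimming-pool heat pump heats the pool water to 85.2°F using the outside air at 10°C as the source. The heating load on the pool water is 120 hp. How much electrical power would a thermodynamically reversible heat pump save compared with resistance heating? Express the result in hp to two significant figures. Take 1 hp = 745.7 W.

In absolute terms T_C = 283.15 K and T_H = 302.71 K, so ΔT = 19.56 K.
COP_Carnot = T_H/ΔT = 302.71/19.56 = 15.48.
Resistance heating needs Ẇ_res = Q̇_H = 120.0 hp; the reversible heat pump needs only Ẇ_hp = Q̇_H/COP = 7.752 hp.
Saving = 120.0 − 7.752 = 112.2 hp.

110 hp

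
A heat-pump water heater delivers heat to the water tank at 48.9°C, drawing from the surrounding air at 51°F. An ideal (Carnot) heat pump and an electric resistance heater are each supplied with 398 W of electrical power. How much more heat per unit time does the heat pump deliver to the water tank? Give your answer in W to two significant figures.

In absolute terms T_C = 283.71 K and T_H = 322.05 K, so ΔT = 38.34 K.
COP_Carnot = T_H/ΔT = 322.05/38.34 = 8.399.
The heat pump delivers Q̇_H = COP × Ẇ = 3343 W; the resistance heater delivers Ẇ = 398.0 W.
Extra = (COP − 1)·Ẇ = 2945 W.

2900 W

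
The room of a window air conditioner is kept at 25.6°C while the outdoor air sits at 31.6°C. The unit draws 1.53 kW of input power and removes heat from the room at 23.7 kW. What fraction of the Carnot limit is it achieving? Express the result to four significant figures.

COP_actual = Q̇_C/Ẇ = 23.70/1.530 = 15.49.
In absolute terms T_C = 298.75 K and T_H = 304.75 K, so ΔT = 6.000 K.
COP_Carnot = T_C/ΔT = 298.75/6.000 = 49.79.
η_II = COP_actual/COP_Carnot = 15.49/49.79 = 0.3111.

0.3111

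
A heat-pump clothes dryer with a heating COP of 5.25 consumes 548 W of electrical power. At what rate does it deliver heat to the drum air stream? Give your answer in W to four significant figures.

2877 W

Q̇_H = COP_HP × Ẇ = 5.25 × 548.0 = 2877 W.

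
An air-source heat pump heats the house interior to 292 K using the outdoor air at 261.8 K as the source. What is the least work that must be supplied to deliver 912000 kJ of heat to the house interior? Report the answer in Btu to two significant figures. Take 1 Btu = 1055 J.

The reservoir spacing is ΔT = 292 − 261.8 = 30.20 K.
The reversible limit is COP_HP = T_H/ΔT = 9.669, so W_min = Q_H/COP = Q_H·ΔT/T_H.
W_min = 912000 × 30.20/292.00 = 94320 kJ = 89410 Btu.

89000 Btu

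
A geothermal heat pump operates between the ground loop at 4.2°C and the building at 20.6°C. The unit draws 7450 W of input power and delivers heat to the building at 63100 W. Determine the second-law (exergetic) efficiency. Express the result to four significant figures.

0.4729

COP_actual = Q̇_H/Ẇ = 63100/7450 = 8.470.
In absolute terms T_C = 277.35 K and T_H = 293.75 K, so ΔT = 16.40 K.
COP_Carnot = T_H/ΔT = 293.75/16.40 = 17.91.
η_II = COP_actual/COP_Carnot = 8.470/17.91 = 0.4729.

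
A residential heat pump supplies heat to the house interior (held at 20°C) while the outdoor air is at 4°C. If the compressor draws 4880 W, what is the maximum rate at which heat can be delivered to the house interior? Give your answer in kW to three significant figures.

89.4 kW

In absolute terms T_C = 277.15 K and T_H = 293.15 K, so ΔT = 16.00 K.
COP_Carnot = T_H/ΔT = 293.15/16.00 = 18.32.
Q̇_max = COP_Carnot × Ẇ = 18.32 × 4880 W = 89410 W = 89.41 kW.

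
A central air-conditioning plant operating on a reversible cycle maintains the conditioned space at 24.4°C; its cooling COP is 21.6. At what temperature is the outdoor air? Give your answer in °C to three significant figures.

38.2 °C

COP_R = T_C/(T_H − T_C) gives T_H − T_C = T_C/COP.
With T_C = 297.55 K, T_H = 297.55 × (1 + 1/21.6) = 311.33 K.
Converting, 311.33 K = 38.18°C.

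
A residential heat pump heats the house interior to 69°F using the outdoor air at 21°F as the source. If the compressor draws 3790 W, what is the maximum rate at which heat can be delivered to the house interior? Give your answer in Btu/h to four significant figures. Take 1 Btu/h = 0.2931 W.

In absolute terms T_C = 267.04 K and T_H = 293.71 K, so ΔT = 26.67 K.
COP_Carnot = T_H/ΔT = 293.71/26.67 = 11.01.
Q̇_max = COP_Carnot × Ẇ = 11.01 × 3790 W = 41740 W = 142400 Btu/h.

142400 Btu/h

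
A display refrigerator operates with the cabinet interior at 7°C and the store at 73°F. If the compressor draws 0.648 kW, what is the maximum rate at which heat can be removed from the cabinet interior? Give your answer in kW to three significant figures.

11.5 kW

In absolute terms T_C = 280.15 K and T_H = 295.93 K, so ΔT = 15.78 K.
COP_Carnot = T_C/ΔT = 280.15/15.78 = 17.76.
Q̇_max = COP_Carnot × Ẇ = 17.76 × 0.6480 kW = 11.51 kW.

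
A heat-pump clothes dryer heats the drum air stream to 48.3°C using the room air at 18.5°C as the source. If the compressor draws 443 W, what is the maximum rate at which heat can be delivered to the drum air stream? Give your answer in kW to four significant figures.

In absolute terms T_C = 291.65 K and T_H = 321.45 K, so ΔT = 29.80 K.
COP_Carnot = T_H/ΔT = 321.45/29.80 = 10.79.
Q̇_max = COP_Carnot × Ẇ = 10.79 × 443.0 W = 4779 W = 4.779 kW.

4.779 kW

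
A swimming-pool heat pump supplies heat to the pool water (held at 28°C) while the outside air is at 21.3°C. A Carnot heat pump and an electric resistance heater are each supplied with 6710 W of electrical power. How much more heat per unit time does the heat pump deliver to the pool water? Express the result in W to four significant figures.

294900 W

In absolute terms T_C = 294.45 K and T_H = 301.15 K, so ΔT = 6.700 K.
COP_Carnot = T_H/ΔT = 301.15/6.700 = 44.95.
The heat pump delivers Q̇_H = COP × Ẇ = 301600 W; the resistance heater delivers Ẇ = 6710 W.
Extra = (COP − 1)·Ẇ = 294900 W.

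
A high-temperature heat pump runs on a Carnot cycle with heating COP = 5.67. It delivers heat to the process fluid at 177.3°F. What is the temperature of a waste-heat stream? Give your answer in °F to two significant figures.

65 °F

COP_HP = T_H/(T_H − T_C) gives T_H − T_C = T_H/COP.
With T_H = 353.87 K, T_C = 353.87 × (1 − 1/5.67) = 291.46 K.
Converting, 291.46 K = 64.96°F.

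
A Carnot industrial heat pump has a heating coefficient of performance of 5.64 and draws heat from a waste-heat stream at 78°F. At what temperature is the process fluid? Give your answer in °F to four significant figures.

COP_HP = T_H/(T_H − T_C) rearranges to T_H = COP·T_C/(COP − 1).
With T_C = 298.71 K, T_H = 5.64 × 298.71/4.640 = 363.08 K.
Converting, 363.08 K = 193.88°F.

193.9 °F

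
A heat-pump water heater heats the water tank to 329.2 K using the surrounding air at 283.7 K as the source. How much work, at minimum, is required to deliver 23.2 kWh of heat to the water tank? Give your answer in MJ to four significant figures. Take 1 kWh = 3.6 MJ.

The reservoir spacing is ΔT = 329.2 − 283.7 = 45.50 K.
The reversible limit is COP_HP = T_H/ΔT = 7.235, so W_min = Q_H/COP = Q_H·ΔT/T_H.
W_min = 23.20 × 45.50/329.20 = 3.207 kWh = 11.54 MJ.

11.54 MJ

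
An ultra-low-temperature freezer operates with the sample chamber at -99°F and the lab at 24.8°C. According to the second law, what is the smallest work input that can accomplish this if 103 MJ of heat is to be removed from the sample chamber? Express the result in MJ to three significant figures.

50.2 MJ

In absolute terms T_C = 200.37 K and T_H = 297.95 K, so ΔT = 97.58 K.
The reversible limit is COP_R = T_C/ΔT = 2.053, so W_min = Q_C/COP = Q_C·ΔT/T_C.
W_min = 103.0 × 97.58/200.37 = 50.16 MJ.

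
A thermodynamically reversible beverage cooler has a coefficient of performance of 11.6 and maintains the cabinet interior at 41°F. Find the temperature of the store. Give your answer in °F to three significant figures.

84.2 °F

COP_R = T_C/(T_H − T_C) gives T_H − T_C = T_C/COP.
With T_C = 278.15 K, T_H = 278.15 × (1 + 1/11.6) = 302.13 K.
Converting, 302.13 K = 84.16°F.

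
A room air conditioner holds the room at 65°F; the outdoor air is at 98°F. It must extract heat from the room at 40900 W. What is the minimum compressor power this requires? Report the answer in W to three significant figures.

In absolute terms T_C = 291.48 K and T_H = 309.82 K, so ΔT = 18.33 K.
COP_Carnot = T_C/ΔT = 291.48/18.33 = 15.90.
Ẇ_min = Q̇/COP_Carnot = 40900/15.90 = 2572 W.

2570 W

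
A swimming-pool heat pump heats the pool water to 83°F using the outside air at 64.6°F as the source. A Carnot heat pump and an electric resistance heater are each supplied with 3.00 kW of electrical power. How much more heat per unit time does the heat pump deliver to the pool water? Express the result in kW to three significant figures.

In absolute terms T_C = 291.26 K and T_H = 301.48 K, so ΔT = 10.22 K.
COP_Carnot = T_H/ΔT = 301.48/10.22 = 29.49.
The heat pump delivers Q̇_H = COP × Ẇ = 88.48 kW; the resistance heater delivers Ẇ = 3.000 kW.
Extra = (COP − 1)·Ẇ = 85.48 kW.

85.5 kW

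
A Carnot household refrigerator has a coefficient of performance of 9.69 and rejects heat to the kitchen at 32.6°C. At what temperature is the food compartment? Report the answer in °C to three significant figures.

4.00 °C

For a Carnot refrigerator COP_R = T_C/(T_H − T_C), so T_C = COP·T_H/(1 + COP).
With T_H = 305.75 K, T_C = 9.69 × 305.75/10.69 = 277.15 K.
Converting, 277.15 K = 4.00°C.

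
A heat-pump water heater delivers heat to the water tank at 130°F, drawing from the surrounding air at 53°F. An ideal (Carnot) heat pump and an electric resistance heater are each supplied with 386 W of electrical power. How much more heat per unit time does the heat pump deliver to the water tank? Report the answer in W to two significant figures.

In absolute terms T_C = 284.82 K and T_H = 327.59 K, so ΔT = 42.78 K.
COP_Carnot = T_H/ΔT = 327.59/42.78 = 7.658.
The heat pump delivers Q̇_H = COP × Ẇ = 2956 W; the resistance heater delivers Ẇ = 386.0 W.
Extra = (COP − 1)·Ẇ = 2570 W.

2600 W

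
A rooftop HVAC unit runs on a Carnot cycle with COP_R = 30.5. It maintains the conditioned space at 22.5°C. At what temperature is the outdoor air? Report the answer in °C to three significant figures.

COP_R = T_C/(T_H − T_C) gives T_H − T_C = T_C/COP.
With T_C = 295.65 K, T_H = 295.65 × (1 + 1/30.5) = 305.34 K.
Converting, 305.34 K = 32.19°C.

32.2 °C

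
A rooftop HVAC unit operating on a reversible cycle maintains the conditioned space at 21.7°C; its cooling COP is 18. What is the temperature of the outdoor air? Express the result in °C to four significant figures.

38.08 °C

COP_R = T_C/(T_H − T_C) gives T_H − T_C = T_C/COP.
With T_C = 294.85 K, T_H = 294.85 × (1 + 1/18) = 311.23 K.
Converting, 311.23 K = 38.08°C.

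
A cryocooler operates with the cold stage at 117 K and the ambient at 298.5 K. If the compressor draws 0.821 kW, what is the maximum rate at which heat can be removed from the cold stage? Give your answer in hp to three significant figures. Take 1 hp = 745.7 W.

0.710 hp

The reservoir spacing is ΔT = 298.5 − 117 = 181.5 K.
COP_Carnot = T_C/ΔT = 117.00/181.5 = 0.6446.
Q̇_max = COP_Carnot × Ẇ = 0.6446 × 0.8210 kW = 0.5292 kW = 0.7097 hp.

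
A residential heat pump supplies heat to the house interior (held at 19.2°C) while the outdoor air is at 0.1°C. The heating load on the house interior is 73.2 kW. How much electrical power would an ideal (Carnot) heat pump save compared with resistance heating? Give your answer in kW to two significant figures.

68 kW

In absolute terms T_C = 273.25 K and T_H = 292.35 K, so ΔT = 19.10 K.
COP_Carnot = T_H/ΔT = 292.35/19.10 = 15.31.
Resistance heating needs Ẇ_res = Q̇_H = 73.20 kW; the reversible heat pump needs only Ẇ_hp = Q̇_H/COP = 4.782 kW.
Saving = 73.20 − 4.782 = 68.42 kW.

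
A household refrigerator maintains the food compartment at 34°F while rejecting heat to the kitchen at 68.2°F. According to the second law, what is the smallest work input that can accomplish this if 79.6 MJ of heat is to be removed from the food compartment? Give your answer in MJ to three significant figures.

5.51 MJ

In absolute terms T_C = 274.26 K and T_H = 293.26 K, so ΔT = 19.00 K.
The reversible limit is COP_R = T_C/ΔT = 14.43, so W_min = Q_C/COP = Q_C·ΔT/T_C.
W_min = 79.60 × 19.00/274.26 = 5.514 MJ.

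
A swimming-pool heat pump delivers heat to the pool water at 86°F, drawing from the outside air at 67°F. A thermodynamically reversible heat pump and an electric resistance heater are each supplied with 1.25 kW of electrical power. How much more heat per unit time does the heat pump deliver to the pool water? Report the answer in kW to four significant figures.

In absolute terms T_C = 292.59 K and T_H = 303.15 K, so ΔT = 10.56 K.
COP_Carnot = T_H/ΔT = 303.15/10.56 = 28.72.
The heat pump delivers Q̇_H = COP × Ẇ = 35.90 kW; the resistance heater delivers Ẇ = 1.250 kW.
Extra = (COP − 1)·Ẇ = 34.65 kW.

34.65 kW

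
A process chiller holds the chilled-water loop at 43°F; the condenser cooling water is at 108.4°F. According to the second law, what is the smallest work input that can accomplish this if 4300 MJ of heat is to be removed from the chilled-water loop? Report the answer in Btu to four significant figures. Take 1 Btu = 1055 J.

530300 Btu

In absolute terms T_C = 279.26 K and T_H = 315.59 K, so ΔT = 36.33 K.
The reversible limit is COP_R = T_C/ΔT = 7.686, so W_min = Q_C/COP = Q_C·ΔT/T_C.
W_min = 4300 × 36.33/279.26 = 559.5 MJ = 530300 Btu.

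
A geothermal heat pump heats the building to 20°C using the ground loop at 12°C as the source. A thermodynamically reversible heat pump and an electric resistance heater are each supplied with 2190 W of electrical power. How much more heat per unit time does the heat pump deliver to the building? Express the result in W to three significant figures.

78100 W

In absolute terms T_C = 285.15 K and T_H = 293.15 K, so ΔT = 8.000 K.
COP_Carnot = T_H/ΔT = 293.15/8.000 = 36.64.
The heat pump delivers Q̇_H = COP × Ẇ = 80250 W; the resistance heater delivers Ẇ = 2190 W.
Extra = (COP − 1)·Ẇ = 78060 W.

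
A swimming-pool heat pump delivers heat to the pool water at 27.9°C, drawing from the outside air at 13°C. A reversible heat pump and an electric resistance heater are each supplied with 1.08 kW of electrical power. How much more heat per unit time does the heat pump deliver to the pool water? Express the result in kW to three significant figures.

20.7 kW

In absolute terms T_C = 286.15 K and T_H = 301.05 K, so ΔT = 14.90 K.
COP_Carnot = T_H/ΔT = 301.05/14.90 = 20.20.
The heat pump delivers Q̇_H = COP × Ẇ = 21.82 kW; the resistance heater delivers Ẇ = 1.080 kW.
Extra = (COP − 1)·Ẇ = 20.74 kW.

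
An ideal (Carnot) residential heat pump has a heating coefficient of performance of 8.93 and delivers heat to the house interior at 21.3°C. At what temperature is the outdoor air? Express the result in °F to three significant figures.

11.0 °F

COP_HP = T_H/(T_H − T_C) gives T_H − T_C = T_H/COP.
With T_H = 294.45 K, T_C = 294.45 × (1 − 1/8.93) = 261.48 K.
Converting, 261.48 K = 10.99°F.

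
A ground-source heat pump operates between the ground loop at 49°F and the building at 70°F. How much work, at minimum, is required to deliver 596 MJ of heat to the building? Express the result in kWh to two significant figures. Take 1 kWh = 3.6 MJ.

In absolute terms T_C = 282.59 K and T_H = 294.26 K, so ΔT = 11.67 K.
The reversible limit is COP_HP = T_H/ΔT = 25.22, so W_min = Q_H/COP = Q_H·ΔT/T_H.
W_min = 596.0 × 11.67/294.26 = 23.63 MJ = 6.564 kWh.

6.6 kWh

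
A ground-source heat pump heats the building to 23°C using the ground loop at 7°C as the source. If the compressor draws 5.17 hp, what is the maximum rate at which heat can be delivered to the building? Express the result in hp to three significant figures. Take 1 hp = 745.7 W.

95.7 hp

In absolute terms T_C = 280.15 K and T_H = 296.15 K, so ΔT = 16.00 K.
COP_Carnot = T_H/ΔT = 296.15/16.00 = 18.51.
Q̇_max = COP_Carnot × Ẇ = 18.51 × 5.170 hp = 95.69 hp.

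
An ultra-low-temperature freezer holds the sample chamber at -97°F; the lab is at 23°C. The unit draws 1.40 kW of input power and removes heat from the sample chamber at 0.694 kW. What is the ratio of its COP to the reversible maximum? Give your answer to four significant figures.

0.2329

COP_actual = Q̇_C/Ẇ = 0.6940/1.400 = 0.4957.
In absolute terms T_C = 201.48 K and T_H = 296.15 K, so ΔT = 94.67 K.
COP_Carnot = T_C/ΔT = 201.48/94.67 = 2.128.
η_II = COP_actual/COP_Carnot = 0.4957/2.128 = 0.2329.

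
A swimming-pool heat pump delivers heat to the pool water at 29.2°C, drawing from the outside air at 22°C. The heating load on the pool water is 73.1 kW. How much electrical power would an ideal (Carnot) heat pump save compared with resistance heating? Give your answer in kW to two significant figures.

71 kW

In absolute terms T_C = 295.15 K and T_H = 302.35 K, so ΔT = 7.200 K.
COP_Carnot = T_H/ΔT = 302.35/7.200 = 41.99.
Resistance heating needs Ẇ_res = Q̇_H = 73.10 kW; the reversible heat pump needs only Ẇ_hp = Q̇_H/COP = 1.741 kW.
Saving = 73.10 − 1.741 = 71.36 kW.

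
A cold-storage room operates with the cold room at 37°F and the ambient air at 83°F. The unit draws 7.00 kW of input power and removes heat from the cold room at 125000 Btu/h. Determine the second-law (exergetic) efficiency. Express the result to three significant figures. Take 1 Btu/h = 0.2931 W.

0.485

Converting, Q̇_C = 125000 Btu/h = 36.64 kW, so COP_actual = Q̇_C/Ẇ = 36.64/7.000 = 5.234.
In absolute terms T_C = 275.93 K and T_H = 301.48 K, so ΔT = 25.56 K.
COP_Carnot = T_C/ΔT = 275.93/25.56 = 10.80.
η_II = COP_actual/COP_Carnot = 5.234/10.80 = 0.4847.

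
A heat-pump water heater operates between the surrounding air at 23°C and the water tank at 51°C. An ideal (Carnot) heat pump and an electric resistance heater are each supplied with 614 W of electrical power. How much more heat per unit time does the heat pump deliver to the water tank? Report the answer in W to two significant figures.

6500 W

In absolute terms T_C = 296.15 K and T_H = 324.15 K, so ΔT = 28.00 K.
COP_Carnot = T_H/ΔT = 324.15/28.00 = 11.58.
The heat pump delivers Q̇_H = COP × Ẇ = 7108 W; the resistance heater delivers Ẇ = 614.0 W.
Extra = (COP − 1)·Ẇ = 6494 W.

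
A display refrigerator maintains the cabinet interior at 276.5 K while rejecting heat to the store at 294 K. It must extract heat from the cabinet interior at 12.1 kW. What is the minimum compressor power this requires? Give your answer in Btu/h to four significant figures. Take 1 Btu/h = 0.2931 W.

2613 Btu/h

The reservoir spacing is ΔT = 294 − 276.5 = 17.50 K.
COP_Carnot = T_C/ΔT = 276.50/17.50 = 15.80.
Ẇ_min = Q̇/COP_Carnot = 12.10/15.80 = 0.7658 kW = 2613 Btu/h.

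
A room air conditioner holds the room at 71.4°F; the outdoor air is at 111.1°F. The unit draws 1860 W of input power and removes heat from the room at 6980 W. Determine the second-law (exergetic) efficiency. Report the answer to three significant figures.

COP_actual = Q̇_C/Ẇ = 6980/1860 = 3.753.
In absolute terms T_C = 295.04 K and T_H = 317.09 K, so ΔT = 22.06 K.
COP_Carnot = T_C/ΔT = 295.04/22.06 = 13.38.
η_II = COP_actual/COP_Carnot = 3.753/13.38 = 0.2805.

0.281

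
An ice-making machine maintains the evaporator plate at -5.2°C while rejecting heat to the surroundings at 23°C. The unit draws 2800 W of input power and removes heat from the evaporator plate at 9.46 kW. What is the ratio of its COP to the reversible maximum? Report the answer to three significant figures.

0.356

Converting, Q̇_C = 9.460 kW = 9460 W, so COP_actual = Q̇_C/Ẇ = 9460/2800 = 3.379.
In absolute terms T_C = 267.95 K and T_H = 296.15 K, so ΔT = 28.20 K.
COP_Carnot = T_C/ΔT = 267.95/28.20 = 9.502.
η_II = COP_actual/COP_Carnot = 3.379/9.502 = 0.3556.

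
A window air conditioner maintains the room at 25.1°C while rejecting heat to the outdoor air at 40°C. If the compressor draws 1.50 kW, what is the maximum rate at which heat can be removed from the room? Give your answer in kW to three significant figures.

30.0 kW

In absolute terms T_C = 298.25 K and T_H = 313.15 K, so ΔT = 14.90 K.
COP_Carnot = T_C/ΔT = 298.25/14.90 = 20.02.
Q̇_max = COP_Carnot × Ẇ = 20.02 × 1.500 kW = 30.03 kW.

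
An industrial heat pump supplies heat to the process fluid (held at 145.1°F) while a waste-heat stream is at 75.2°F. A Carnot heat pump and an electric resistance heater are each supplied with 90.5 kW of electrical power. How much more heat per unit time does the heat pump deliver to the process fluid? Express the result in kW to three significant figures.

692 kW

In absolute terms T_C = 297.15 K and T_H = 335.98 K, so ΔT = 38.83 K.
COP_Carnot = T_H/ΔT = 335.98/38.83 = 8.652.
The heat pump delivers Q̇_H = COP × Ẇ = 783.0 kW; the resistance heater delivers Ẇ = 90.50 kW.
Extra = (COP − 1)·Ẇ = 692.5 kW.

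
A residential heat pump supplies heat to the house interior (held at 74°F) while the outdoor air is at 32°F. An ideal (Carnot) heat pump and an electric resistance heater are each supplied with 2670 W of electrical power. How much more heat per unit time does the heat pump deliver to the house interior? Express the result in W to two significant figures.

In absolute terms T_C = 273.15 K and T_H = 296.48 K, so ΔT = 23.33 K.
COP_Carnot = T_H/ΔT = 296.48/23.33 = 12.71.
The heat pump delivers Q̇_H = COP × Ẇ = 33930 W; the resistance heater delivers Ẇ = 2670 W.
Extra = (COP − 1)·Ẇ = 31260 W.

31000 W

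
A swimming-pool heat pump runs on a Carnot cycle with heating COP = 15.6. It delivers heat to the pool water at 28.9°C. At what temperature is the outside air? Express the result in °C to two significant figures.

9.5 °C

COP_HP = T_H/(T_H − T_C) gives T_H − T_C = T_H/COP.
With T_H = 302.05 K, T_C = 302.05 × (1 − 1/15.6) = 282.69 K.
Converting, 282.69 K = 9.54°C.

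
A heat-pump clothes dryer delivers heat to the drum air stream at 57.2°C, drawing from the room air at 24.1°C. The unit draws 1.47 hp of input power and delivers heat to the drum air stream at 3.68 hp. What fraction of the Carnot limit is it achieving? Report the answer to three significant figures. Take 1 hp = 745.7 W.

COP_actual = Q̇_H/Ẇ = 3.680/1.470 = 2.503.
In absolute terms T_C = 297.25 K and T_H = 330.35 K, so ΔT = 33.10 K.
COP_Carnot = T_H/ΔT = 330.35/33.10 = 9.980.
η_II = COP_actual/COP_Carnot = 2.503/9.980 = 0.2508.

0.251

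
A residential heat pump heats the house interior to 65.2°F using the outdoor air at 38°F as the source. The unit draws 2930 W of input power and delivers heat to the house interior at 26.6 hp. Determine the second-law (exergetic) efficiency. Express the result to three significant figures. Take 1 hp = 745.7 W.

Converting, Q̇_H = 26.60 hp = 19840 W, so COP_actual = Q̇_H/Ẇ = 19840/2930 = 6.770.
In absolute terms T_C = 276.48 K and T_H = 291.59 K, so ΔT = 15.11 K.
COP_Carnot = T_H/ΔT = 291.59/15.11 = 19.30.
η_II = COP_actual/COP_Carnot = 6.770/19.30 = 0.3508.

0.351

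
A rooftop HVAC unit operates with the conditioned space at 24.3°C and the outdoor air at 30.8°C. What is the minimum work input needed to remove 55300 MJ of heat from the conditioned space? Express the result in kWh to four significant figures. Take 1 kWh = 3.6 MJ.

335.7 kWh

In absolute terms T_C = 297.45 K and T_H = 303.95 K, so ΔT = 6.500 K.
The reversible limit is COP_R = T_C/ΔT = 45.76, so W_min = Q_C/COP = Q_C·ΔT/T_C.
W_min = 55300 × 6.500/297.45 = 1208 MJ = 335.7 kWh.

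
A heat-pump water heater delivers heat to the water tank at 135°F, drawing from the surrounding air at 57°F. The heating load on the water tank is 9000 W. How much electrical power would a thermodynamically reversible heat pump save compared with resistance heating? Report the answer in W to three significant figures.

In absolute terms T_C = 287.04 K and T_H = 330.37 K, so ΔT = 43.33 K.
COP_Carnot = T_H/ΔT = 330.37/43.33 = 7.624.
Resistance heating needs Ẇ_res = Q̇_H = 9000 W; the reversible heat pump needs only Ẇ_hp = Q̇_H/COP = 1180 W.
Saving = 9000 − 1180 = 7820 W.

7820 W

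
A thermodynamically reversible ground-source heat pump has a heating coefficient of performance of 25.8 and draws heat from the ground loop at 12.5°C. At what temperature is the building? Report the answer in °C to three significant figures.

24.0 °C

COP_HP = T_H/(T_H − T_C) rearranges to T_H = COP·T_C/(COP − 1).
With T_C = 285.65 K, T_H = 25.8 × 285.65/24.80 = 297.17 K.
Converting, 297.17 K = 24.02°C.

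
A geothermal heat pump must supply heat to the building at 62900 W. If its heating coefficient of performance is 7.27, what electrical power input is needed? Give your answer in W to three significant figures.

Ẇ = Q̇_H/COP_HP = 62900/7.27 = 8652 W.

8650 W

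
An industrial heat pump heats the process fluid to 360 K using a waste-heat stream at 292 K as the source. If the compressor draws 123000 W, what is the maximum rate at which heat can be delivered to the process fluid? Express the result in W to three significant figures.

651000 W

The reservoir spacing is ΔT = 360 − 292 = 68.00 K.
COP_Carnot = T_H/ΔT = 360.00/68.00 = 5.294.
Q̇_max = COP_Carnot × Ẇ = 5.294 × 123000 W = 651200 W.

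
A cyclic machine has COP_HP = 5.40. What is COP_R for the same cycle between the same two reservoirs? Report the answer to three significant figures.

4.40

Since Q_H = Q_C + W for any cycle, COP_R = Q_C/W = Q_H/W − 1.
COP_R = 5.40 − 1 = 4.40.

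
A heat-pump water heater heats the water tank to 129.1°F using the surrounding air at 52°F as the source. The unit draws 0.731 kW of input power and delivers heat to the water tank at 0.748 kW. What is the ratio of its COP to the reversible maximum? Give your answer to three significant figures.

COP_actual = Q̇_H/Ẇ = 0.7480/0.7310 = 1.023.
In absolute terms T_C = 284.26 K and T_H = 327.09 K, so ΔT = 42.83 K.
COP_Carnot = T_H/ΔT = 327.09/42.83 = 7.636.
η_II = COP_actual/COP_Carnot = 1.023/7.636 = 0.1340.

0.134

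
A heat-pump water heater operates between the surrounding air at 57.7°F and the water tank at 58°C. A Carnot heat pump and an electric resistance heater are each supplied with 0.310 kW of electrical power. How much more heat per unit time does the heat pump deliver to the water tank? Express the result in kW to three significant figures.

2.04 kW

In absolute terms T_C = 287.43 K and T_H = 331.15 K, so ΔT = 43.72 K.
COP_Carnot = T_H/ΔT = 331.15/43.72 = 7.574.
The heat pump delivers Q̇_H = COP × Ẇ = 2.348 kW; the resistance heater delivers Ẇ = 0.3100 kW.
Extra = (COP − 1)·Ẇ = 2.038 kW.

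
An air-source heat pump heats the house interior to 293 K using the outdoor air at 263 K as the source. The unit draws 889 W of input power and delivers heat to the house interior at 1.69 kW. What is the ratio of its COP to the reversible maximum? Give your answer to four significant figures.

0.1946

Converting, Q̇_H = 1.690 kW = 1690 W, so COP_actual = Q̇_H/Ẇ = 1690/889.0 = 1.901.
The reservoir spacing is ΔT = 293 − 263 = 30.00 K.
COP_Carnot = T_H/ΔT = 293.00/30.00 = 9.767.
η_II = COP_actual/COP_Carnot = 1.901/9.767 = 0.1946.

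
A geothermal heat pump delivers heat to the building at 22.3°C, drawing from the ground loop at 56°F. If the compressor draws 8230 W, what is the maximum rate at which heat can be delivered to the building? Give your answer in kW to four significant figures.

271.2 kW

In absolute terms T_C = 286.48 K and T_H = 295.45 K, so ΔT = 8.967 K.
COP_Carnot = T_H/ΔT = 295.45/8.967 = 32.95.
Q̇_max = COP_Carnot × Ẇ = 32.95 × 8230 W = 271200 W = 271.2 kW.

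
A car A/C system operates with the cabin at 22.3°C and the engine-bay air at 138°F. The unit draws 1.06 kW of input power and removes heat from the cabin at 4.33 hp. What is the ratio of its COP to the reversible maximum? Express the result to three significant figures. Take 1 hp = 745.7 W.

0.377

Converting, Q̇_C = 4.330 hp = 3.229 kW, so COP_actual = Q̇_C/Ẇ = 3.229/1.060 = 3.046.
In absolute terms T_C = 295.45 K and T_H = 332.04 K, so ΔT = 36.59 K.
COP_Carnot = T_C/ΔT = 295.45/36.59 = 8.075.
η_II = COP_actual/COP_Carnot = 3.046/8.075 = 0.3772.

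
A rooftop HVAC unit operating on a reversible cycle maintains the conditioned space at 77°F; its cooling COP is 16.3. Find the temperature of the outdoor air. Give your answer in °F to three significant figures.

110 °F

COP_R = T_C/(T_H − T_C) gives T_H − T_C = T_C/COP.
With T_C = 298.15 K, T_H = 298.15 × (1 + 1/16.3) = 316.44 K.
Converting, 316.44 K = 109.92°F.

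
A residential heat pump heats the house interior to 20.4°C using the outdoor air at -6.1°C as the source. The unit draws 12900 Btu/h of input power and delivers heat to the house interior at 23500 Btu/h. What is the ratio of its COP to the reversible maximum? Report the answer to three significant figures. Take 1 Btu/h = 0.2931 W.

COP_actual = Q̇_H/Ẇ = 23500/12900 = 1.822.
In absolute terms T_C = 267.05 K and T_H = 293.55 K, so ΔT = 26.50 K.
COP_Carnot = T_H/ΔT = 293.55/26.50 = 11.08.
η_II = COP_actual/COP_Carnot = 1.822/11.08 = 0.1645.

0.164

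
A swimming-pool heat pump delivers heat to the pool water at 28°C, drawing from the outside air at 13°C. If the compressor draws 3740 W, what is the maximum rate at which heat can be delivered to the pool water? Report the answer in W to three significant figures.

75100 W

In absolute terms T_C = 286.15 K and T_H = 301.15 K, so ΔT = 15.00 K.
COP_Carnot = T_H/ΔT = 301.15/15.00 = 20.08.
Q̇_max = COP_Carnot × Ẇ = 20.08 × 3740 W = 75090 W.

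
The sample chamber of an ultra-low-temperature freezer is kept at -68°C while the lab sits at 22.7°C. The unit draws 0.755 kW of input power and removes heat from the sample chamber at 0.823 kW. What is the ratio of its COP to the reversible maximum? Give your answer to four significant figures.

0.4819

COP_actual = Q̇_C/Ẇ = 0.8230/0.7550 = 1.090.
In absolute terms T_C = 205.15 K and T_H = 295.85 K, so ΔT = 90.70 K.
COP_Carnot = T_C/ΔT = 205.15/90.70 = 2.262.
η_II = COP_actual/COP_Carnot = 1.090/2.262 = 0.4819.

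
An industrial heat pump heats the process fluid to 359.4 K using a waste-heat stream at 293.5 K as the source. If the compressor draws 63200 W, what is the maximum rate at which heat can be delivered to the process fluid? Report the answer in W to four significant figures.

The reservoir spacing is ΔT = 359.4 − 293.5 = 65.90 K.
COP_Carnot = T_H/ΔT = 359.40/65.90 = 5.454.
Q̇_max = COP_Carnot × Ẇ = 5.454 × 63200 W = 344700 W.

344700 W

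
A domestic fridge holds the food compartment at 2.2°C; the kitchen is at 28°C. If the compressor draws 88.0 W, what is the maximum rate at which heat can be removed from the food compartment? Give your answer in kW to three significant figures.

0.939 kW

In absolute terms T_C = 275.35 K and T_H = 301.15 K, so ΔT = 25.80 K.
COP_Carnot = T_C/ΔT = 275.35/25.80 = 10.67.
Q̇_max = COP_Carnot × Ẇ = 10.67 × 88.00 W = 939.2 W = 0.9392 kW.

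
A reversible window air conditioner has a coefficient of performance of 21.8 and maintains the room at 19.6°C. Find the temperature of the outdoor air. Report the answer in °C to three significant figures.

33.0 °C

COP_R = T_C/(T_H − T_C) gives T_H − T_C = T_C/COP.
With T_C = 292.75 K, T_H = 292.75 × (1 + 1/21.8) = 306.18 K.
Converting, 306.18 K = 33.03°C.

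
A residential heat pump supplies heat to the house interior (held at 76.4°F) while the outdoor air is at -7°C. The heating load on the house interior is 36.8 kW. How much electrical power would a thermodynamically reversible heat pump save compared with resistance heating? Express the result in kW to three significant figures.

In absolute terms T_C = 266.15 K and T_H = 297.82 K, so ΔT = 31.67 K.
COP_Carnot = T_H/ΔT = 297.82/31.67 = 9.405.
Resistance heating needs Ẇ_res = Q̇_H = 36.80 kW; the reversible heat pump needs only Ẇ_hp = Q̇_H/COP = 3.913 kW.
Saving = 36.80 − 3.913 = 32.89 kW.

32.9 kW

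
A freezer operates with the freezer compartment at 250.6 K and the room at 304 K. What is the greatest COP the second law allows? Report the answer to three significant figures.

The reservoir spacing is ΔT = 304 − 250.6 = 53.40 K.
For a reversible cycle, COP_Carnot = T_C/ΔT = 250.60/53.40 = 4.693.

4.69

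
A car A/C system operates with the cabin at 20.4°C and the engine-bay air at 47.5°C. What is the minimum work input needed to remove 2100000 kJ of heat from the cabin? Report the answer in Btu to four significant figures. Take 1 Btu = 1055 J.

183800 Btu

In absolute terms T_C = 293.55 K and T_H = 320.65 K, so ΔT = 27.10 K.
The reversible limit is COP_R = T_C/ΔT = 10.83, so W_min = Q_C/COP = Q_C·ΔT/T_C.
W_min = 2100000 × 27.10/293.55 = 193900 kJ = 183800 Btu.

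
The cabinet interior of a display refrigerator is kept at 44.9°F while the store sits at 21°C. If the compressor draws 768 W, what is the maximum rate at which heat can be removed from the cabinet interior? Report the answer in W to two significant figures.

In absolute terms T_C = 280.32 K and T_H = 294.15 K, so ΔT = 13.83 K.
COP_Carnot = T_C/ΔT = 280.32/13.83 = 20.26.
Q̇_max = COP_Carnot × Ẇ = 20.26 × 768.0 W = 15560 W.

16000 W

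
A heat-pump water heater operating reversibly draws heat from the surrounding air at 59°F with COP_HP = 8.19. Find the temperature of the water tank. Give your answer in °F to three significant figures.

131 °F

COP_HP = T_H/(T_H − T_C) rearranges to T_H = COP·T_C/(COP − 1).
With T_C = 288.15 K, T_H = 8.19 × 288.15/7.190 = 328.23 K.
Converting, 328.23 K = 131.14°F.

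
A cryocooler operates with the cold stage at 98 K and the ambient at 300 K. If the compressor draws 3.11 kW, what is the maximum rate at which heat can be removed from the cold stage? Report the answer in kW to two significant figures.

1.5 kW

The reservoir spacing is ΔT = 300 − 98 = 202.0 K.
COP_Carnot = T_C/ΔT = 98.00/202.0 = 0.4851.
Q̇_max = COP_Carnot × Ẇ = 0.4851 × 3.110 kW = 1.509 kW.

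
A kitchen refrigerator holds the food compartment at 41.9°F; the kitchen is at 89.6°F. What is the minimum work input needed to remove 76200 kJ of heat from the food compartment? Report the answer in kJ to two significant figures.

7200 kJ

In absolute terms T_C = 278.65 K and T_H = 305.15 K, so ΔT = 26.50 K.
The reversible limit is COP_R = T_C/ΔT = 10.52, so W_min = Q_C/COP = Q_C·ΔT/T_C.
W_min = 76200 × 26.50/278.65 = 7247 kJ.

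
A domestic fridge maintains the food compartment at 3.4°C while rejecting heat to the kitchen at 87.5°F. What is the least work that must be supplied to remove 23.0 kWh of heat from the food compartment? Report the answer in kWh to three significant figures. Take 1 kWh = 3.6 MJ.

In absolute terms T_C = 276.55 K and T_H = 303.98 K, so ΔT = 27.43 K.
The reversible limit is COP_R = T_C/ΔT = 10.08, so W_min = Q_C/COP = Q_C·ΔT/T_C.
W_min = 23.00 × 27.43/276.55 = 2.282 kWh.

2.28 kWh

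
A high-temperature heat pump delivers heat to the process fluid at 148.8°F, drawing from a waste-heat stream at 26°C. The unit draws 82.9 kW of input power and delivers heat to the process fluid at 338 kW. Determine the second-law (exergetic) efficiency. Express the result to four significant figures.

0.4691

COP_actual = Q̇_H/Ẇ = 338.0/82.90 = 4.077.
In absolute terms T_C = 299.15 K and T_H = 338.04 K, so ΔT = 38.89 K.
COP_Carnot = T_H/ΔT = 338.04/38.89 = 8.692.
η_II = COP_actual/COP_Carnot = 4.077/8.692 = 0.4691.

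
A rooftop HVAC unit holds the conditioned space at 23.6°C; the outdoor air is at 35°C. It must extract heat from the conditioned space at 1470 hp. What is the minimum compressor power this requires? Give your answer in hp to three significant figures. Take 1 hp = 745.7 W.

In absolute terms T_C = 296.75 K and T_H = 308.15 K, so ΔT = 11.40 K.
COP_Carnot = T_C/ΔT = 296.75/11.40 = 26.03.
Ẇ_min = Q̇/COP_Carnot = 1470/26.03 = 56.47 hp.

56.5 hp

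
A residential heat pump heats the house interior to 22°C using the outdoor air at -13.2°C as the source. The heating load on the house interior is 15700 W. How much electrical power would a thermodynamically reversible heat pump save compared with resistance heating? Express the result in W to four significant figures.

In absolute terms T_C = 259.95 K and T_H = 295.15 K, so ΔT = 35.20 K.
COP_Carnot = T_H/ΔT = 295.15/35.20 = 8.385.
Resistance heating needs Ẇ_res = Q̇_H = 15700 W; the reversible heat pump needs only Ẇ_hp = Q̇_H/COP = 1872 W.
Saving = 15700 − 1872 = 13830 W.

13830 W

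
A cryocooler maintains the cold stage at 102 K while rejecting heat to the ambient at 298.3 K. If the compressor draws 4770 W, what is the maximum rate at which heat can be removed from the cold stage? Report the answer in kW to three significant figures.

2.48 kW

The reservoir spacing is ΔT = 298.3 − 102 = 196.3 K.
COP_Carnot = T_C/ΔT = 102.00/196.3 = 0.5196.
Q̇_max = COP_Carnot × Ẇ = 0.5196 × 4770 W = 2479 W = 2.479 kW.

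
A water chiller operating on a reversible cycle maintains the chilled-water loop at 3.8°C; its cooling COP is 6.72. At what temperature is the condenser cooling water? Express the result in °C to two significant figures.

COP_R = T_C/(T_H − T_C) gives T_H − T_C = T_C/COP.
With T_C = 276.95 K, T_H = 276.95 × (1 + 1/6.72) = 318.16 K.
Converting, 318.16 K = 45.01°C.

45 °C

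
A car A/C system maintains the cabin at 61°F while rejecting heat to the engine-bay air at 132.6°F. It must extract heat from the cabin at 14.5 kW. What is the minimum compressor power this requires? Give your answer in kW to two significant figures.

2.0 kW

In absolute terms T_C = 289.26 K and T_H = 329.04 K, so ΔT = 39.78 K.
COP_Carnot = T_C/ΔT = 289.26/39.78 = 7.272.
Ẇ_min = Q̇/COP_Carnot = 14.50/7.272 = 1.994 kW.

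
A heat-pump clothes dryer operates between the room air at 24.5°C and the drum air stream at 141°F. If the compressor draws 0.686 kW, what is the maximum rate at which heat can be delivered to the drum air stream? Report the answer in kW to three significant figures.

In absolute terms T_C = 297.65 K and T_H = 333.71 K, so ΔT = 36.06 K.
COP_Carnot = T_H/ΔT = 333.71/36.06 = 9.255.
Q̇_max = COP_Carnot × Ẇ = 9.255 × 0.6860 kW = 6.349 kW.

6.35 kW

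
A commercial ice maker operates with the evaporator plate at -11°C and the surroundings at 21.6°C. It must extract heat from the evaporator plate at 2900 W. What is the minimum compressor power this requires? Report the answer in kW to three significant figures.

In absolute terms T_C = 262.15 K and T_H = 294.75 K, so ΔT = 32.60 K.
COP_Carnot = T_C/ΔT = 262.15/32.60 = 8.041.
Ẇ_min = Q̇/COP_Carnot = 2900/8.041 = 360.6 W = 0.3606 kW.

0.361 kW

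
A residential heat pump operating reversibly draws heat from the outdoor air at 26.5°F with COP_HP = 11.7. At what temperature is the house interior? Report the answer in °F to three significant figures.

71.9 °F

COP_HP = T_H/(T_H − T_C) rearranges to T_H = COP·T_C/(COP − 1).
With T_C = 270.09 K, T_H = 11.7 × 270.09/10.70 = 295.34 K.
Converting, 295.34 K = 71.94°F.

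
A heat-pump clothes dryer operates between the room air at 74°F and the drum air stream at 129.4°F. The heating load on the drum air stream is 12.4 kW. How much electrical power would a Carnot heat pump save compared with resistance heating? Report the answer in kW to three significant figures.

In absolute terms T_C = 296.48 K and T_H = 327.26 K, so ΔT = 30.78 K.
COP_Carnot = T_H/ΔT = 327.26/30.78 = 10.63.
Resistance heating needs Ẇ_res = Q̇_H = 12.40 kW; the reversible heat pump needs only Ẇ_hp = Q̇_H/COP = 1.166 kW.
Saving = 12.40 − 1.166 = 11.23 kW.

11.2 kW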